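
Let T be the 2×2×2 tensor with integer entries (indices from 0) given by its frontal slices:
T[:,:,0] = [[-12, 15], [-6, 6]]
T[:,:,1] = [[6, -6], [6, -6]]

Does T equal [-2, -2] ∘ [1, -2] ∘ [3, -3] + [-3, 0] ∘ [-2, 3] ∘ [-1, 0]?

No

Reconstruct entry (0,1,0) from the claimed factors: Σₗ aₗ[0]bₗ[1]cₗ[0] = (-2)·(-2)·(3) + (-3)·(3)·(-1) = 21, but T[0,1,0] = 15. The claim is false.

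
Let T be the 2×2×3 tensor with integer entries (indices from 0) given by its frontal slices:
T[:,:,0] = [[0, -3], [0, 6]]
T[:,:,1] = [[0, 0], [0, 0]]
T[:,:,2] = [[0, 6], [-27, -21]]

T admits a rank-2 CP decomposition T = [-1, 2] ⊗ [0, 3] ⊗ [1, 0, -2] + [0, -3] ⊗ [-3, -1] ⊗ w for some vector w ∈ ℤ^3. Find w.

Subtract the known terms from T to get the rank-1 residual R = [0, -3] ⊗ [-3, -1] ⊗ w, so R[i,j,k] = a[i]·b[j]·w[k]. Pick indices with nonzero a[1]·b[0] = (-3)·(-3) = 9. Only the fibre through (1,0,·) is needed: R[1,0,:] = T[1,0,:] − Σₗ aₗ[1]bₗ[0]cₗ = [0, 0, -27] − (2)·(0)·[1, 0, -2] = [0, 0, -27]. Then w[k] = R[1,0,k] / 9 for each k, giving w = [0, 0, -27] / 9 = [0, 0, -3].

w = [0, 0, -3]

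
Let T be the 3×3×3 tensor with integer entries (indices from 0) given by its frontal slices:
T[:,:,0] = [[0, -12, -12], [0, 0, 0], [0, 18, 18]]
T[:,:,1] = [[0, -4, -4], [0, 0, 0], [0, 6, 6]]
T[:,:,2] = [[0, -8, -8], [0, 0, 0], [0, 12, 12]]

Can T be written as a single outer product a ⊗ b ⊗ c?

If T = a ⊗ b ⊗ c then every fibre of T is a multiple of the corresponding factor, so read the factors off the fibres through the nonzero entry T[0,1,0] = -12.
The mode-1 fibre T[:,1,0] = [-12, 0, 18] gives a = [2, 0, -3] (primitive direction); the mode-2 fibre T[0,:,0] = [0, -12, -12] gives b = [0, 1, 1]; then c[k] = T[0,1,k] / (a[0]·b[1]) = [-12, -4, -8] / 2 = [-6, -2, -4].
Expanding [2, 0, -3] ⊗ [0, 1, 1] ⊗ [-6, -2, -4] reproduces all 27 entries of T, so T = [2, 0, -3] ⊗ [0, 1, 1] ⊗ [-6, -2, -4] and rank(T) ≤ 1.
Equivalently every frontal slice T[:,:,k] is c[k] times the rank-1 matrix [2, 0, -3] ⊗ [0, 1, 1]. So T has rank 1 (it is nonzero).

Yes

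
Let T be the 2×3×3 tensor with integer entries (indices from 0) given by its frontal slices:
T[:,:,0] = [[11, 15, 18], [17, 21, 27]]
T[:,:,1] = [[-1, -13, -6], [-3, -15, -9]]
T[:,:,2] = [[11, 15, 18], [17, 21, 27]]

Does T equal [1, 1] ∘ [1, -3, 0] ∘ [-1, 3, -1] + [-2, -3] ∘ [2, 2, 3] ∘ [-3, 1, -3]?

Reconstruct entrywise from the claimed factors. For example, T[1,0,0] = 17 and Σₗ aₗ[1]bₗ[0]cₗ[0] = (1)·(1)·(-1) + (-3)·(2)·(-3) = 17; checking all 18 entries, every one matches. The claim holds.

Yes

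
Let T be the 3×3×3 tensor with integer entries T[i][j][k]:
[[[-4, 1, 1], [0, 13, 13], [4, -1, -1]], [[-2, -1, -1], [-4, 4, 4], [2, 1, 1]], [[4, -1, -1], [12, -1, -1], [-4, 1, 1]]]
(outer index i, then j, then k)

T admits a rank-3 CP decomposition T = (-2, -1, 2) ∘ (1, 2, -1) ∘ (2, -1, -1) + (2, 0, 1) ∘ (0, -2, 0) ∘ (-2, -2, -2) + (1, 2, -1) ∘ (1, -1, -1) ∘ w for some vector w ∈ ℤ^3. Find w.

w = (0, -1, -1)

Subtract the known terms from T to get the rank-1 residual R = (1, 2, -1) ∘ (1, -1, -1) ∘ w, so R[i,j,k] = a[i]·b[j]·w[k]. Pick indices with nonzero a[0]·b[0] = (1)·(1) = 1. Only the fibre through (0,0,·) is needed: R[0,0,:] = T[0,0,:] − Σₗ aₗ[0]bₗ[0]cₗ = [-4, 1, 1] − (-2)·(1)·(2, -1, -1) − (2)·(0)·(-2, -2, -2) = [0, -1, -1]. Then w[k] = R[0,0,k] / 1 for each k, giving w = [0, -1, -1] / 1 = (0, -1, -1).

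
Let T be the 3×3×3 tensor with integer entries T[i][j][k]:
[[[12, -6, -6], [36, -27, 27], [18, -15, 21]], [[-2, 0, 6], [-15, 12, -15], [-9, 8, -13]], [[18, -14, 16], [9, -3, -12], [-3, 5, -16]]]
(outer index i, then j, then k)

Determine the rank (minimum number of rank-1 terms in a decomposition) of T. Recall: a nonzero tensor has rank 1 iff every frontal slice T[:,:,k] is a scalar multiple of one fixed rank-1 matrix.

2

Lower bound: in the mode-2 unfolding of T (rows indexed by j, columns by (i,k)) the 2×2 minor on rows j ∈ {0, 1}, columns (i,k) ∈ {(0,0), (0,1)} is det [[12, -6], [36, -27]] = -108 ≠ 0, so that unfolding has rank ≥ 2 and hence rank(T) ≥ 2 (CP rank is at least every unfolding rank, though it can be larger).
Upper bound: with S_k = T[:,:,k], the two rank-1 terms a₁b₁ᵀ, a₂b₂ᵀ are the rank-1 members of the pencil x·S₀ + y·S₁.
The 2×2 minor of x·S₀ + y·S₁ on rows {0,1}, columns {0,1} is −108·x² + 180·xy − 72·y² = (-36)·(3·x − 2·y)(x − y), vanishing at (x:y) = (2:3) and (1:1).
M₁ = 2·S₀ + 3·S₁ = [[6, -9, -9], [-4, 6, 6], [-6, 9, 9]] = (3, -2, -3)(2, -3, -3)ᵀ and M₂ = S₀ + S₁ = [[6, 9, 3], [-2, -3, -1], [4, 6, 2]] = (3, -1, 2)(2, 3, 1)ᵀ, so take a₁ = (3, -2, -3), b₁ = (2, -3, -3), a₂ = (3, -1, 2), b₂ = (2, 3, 1).
Each slice is an integer combination of E₁ = a₁b₁ᵀ and E₂ = a₂b₂ᵀ: S₀ = −E₁ + 3·E₂, S₁ = E₁ − 2·E₂, S₂ = −2·E₁ + E₂; reading off coefficients, c₁ = (-1, 1, -2) and c₂ = (3, -2, 1).
Hence T = (3, -2, -3) (x) (2, -3, -3) (x) (-1, 1, -2) + (3, -1, 2) (x) (2, 3, 1) (x) (3, -2, 1), so rank(T) ≤ 2.
These bounds meet, so rank(T) = 2.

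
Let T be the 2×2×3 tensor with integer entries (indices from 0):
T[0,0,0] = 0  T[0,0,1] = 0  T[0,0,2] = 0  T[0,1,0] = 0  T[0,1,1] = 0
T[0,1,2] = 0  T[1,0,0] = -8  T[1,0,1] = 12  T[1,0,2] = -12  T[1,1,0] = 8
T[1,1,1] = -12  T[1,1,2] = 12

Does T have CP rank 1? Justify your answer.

Yes

If T = a ⊗ b ⊗ c then every fibre of T is a multiple of the corresponding factor, so read the factors off the fibres through the nonzero entry T[1,0,0] = -8.
The mode-1 fibre T[:,0,0] = [0, -8] gives a = (0, 1) (primitive direction); the mode-2 fibre T[1,:,0] = [-8, 8] gives b = (1, -1); then c[k] = T[1,0,k] / (a[1]·b[0]) = [-8, 12, -12] / 1 = (-8, 12, -12).
Expanding (0, 1) ⊗ (1, -1) ⊗ (-8, 12, -12) reproduces all 12 entries of T, so T = (0, 1) ⊗ (1, -1) ⊗ (-8, 12, -12) and rank(T) ≤ 1.
Equivalently every frontal slice T[:,:,k] is c[k] times the rank-1 matrix (0, 1) ⊗ (1, -1). So T has rank 1 (it is nonzero).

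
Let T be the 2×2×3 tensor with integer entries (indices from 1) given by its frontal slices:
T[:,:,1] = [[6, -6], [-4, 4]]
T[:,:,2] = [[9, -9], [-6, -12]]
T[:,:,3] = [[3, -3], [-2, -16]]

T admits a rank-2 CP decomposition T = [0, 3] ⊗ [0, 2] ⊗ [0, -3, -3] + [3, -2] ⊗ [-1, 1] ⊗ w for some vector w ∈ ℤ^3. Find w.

w = [-2, -3, -1]

Subtract the known terms from T to get the rank-1 residual R = [3, -2] ⊗ [-1, 1] ⊗ w, so R[i,j,k] = a[i]·b[j]·w[k]. Pick indices with nonzero a[1]·b[1] = (3)·(-1) = -3. Only the fibre through (1,1,·) is needed: R[1,1,:] = T[1,1,:] − Σₗ aₗ[1]bₗ[1]cₗ = [6, 9, 3] − (0)·(0)·[0, -3, -3] = [6, 9, 3]. Then w[k] = R[1,1,k] / -3 for each k, giving w = [6, 9, 3] / -3 = [-2, -3, -1].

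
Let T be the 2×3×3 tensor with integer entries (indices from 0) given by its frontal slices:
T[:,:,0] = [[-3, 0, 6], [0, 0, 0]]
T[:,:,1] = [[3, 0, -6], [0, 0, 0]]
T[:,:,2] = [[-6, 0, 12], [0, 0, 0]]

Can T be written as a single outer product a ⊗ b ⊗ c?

Yes

If T = a ⊗ b ⊗ c then every fibre of T is a multiple of the corresponding factor, so read the factors off the fibres through the nonzero entry T[0,0,0] = -3.
The mode-1 fibre T[:,0,0] = [-3, 0] gives a = [1, 0] (primitive direction); the mode-2 fibre T[0,:,0] = [-3, 0, 6] gives b = [1, 0, -2]; then c[k] = T[0,0,k] / (a[0]·b[0]) = [-3, 3, -6] / 1 = [-3, 3, -6].
Expanding [1, 0] ⊗ [1, 0, -2] ⊗ [-3, 3, -6] reproduces all 18 entries of T, so T = [1, 0] ⊗ [1, 0, -2] ⊗ [-3, 3, -6] and rank(T) ≤ 1.
Equivalently every frontal slice T[:,:,k] is c[k] times the rank-1 matrix [1, 0] ⊗ [1, 0, -2]. So T has rank 1 (it is nonzero).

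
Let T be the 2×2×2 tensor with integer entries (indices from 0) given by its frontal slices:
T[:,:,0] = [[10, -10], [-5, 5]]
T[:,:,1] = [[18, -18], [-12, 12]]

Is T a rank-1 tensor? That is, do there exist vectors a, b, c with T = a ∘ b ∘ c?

The mode-1 unfolding of T (rows indexed by i, columns by (j,k) = (0,0), (0,1), (1,0), (1,1)) is [[10, 18, -10, -18], [-5, -12, 5, 12]].
There the 2×2 minor on rows i ∈ {0, 1}, columns (j,k) ∈ {(0,0), (0,1)} is det [[10, 18], [-5, -12]] = -30 ≠ 0, so this unfolding has rank ≥ 2; CP rank is at least every unfolding rank, so rank(T) ≥ 2.
In particular rank(T) ≥ 2 > 1, so T is not rank-1.

No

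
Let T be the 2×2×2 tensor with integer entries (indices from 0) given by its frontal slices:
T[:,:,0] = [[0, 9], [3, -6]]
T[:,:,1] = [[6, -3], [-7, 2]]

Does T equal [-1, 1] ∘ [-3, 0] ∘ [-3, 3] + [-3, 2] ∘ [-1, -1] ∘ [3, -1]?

Reconstruct entrywise from the claimed factors. For example, T[0,1,0] = 9 and Σₗ aₗ[0]bₗ[1]cₗ[0] = (-1)·(0)·(-3) + (-3)·(-1)·(3) = 9; checking all 8 entries, every one matches. The claim holds.

Yes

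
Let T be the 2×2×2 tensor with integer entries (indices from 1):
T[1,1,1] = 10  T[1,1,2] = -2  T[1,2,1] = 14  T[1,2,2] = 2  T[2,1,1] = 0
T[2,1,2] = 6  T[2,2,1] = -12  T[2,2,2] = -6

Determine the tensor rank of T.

2

Lower bound: the mode-2 unfolding of T (rows indexed by j, columns by (i,k) = (1,1), (1,2), (2,1), (2,2)) is [[10, -2, 0, 6], [14, 2, -12, -6]].
There the 2×2 minor on rows j ∈ {1, 2}, columns (i,k) ∈ {(1,1), (1,2)} is det [[10, -2], [14, 2]] = 48 ≠ 0, so this unfolding has rank ≥ 2; CP rank is at least every unfolding rank, so rank(T) ≥ 2. (This is only a lower bound: in general the CP rank may exceed every unfolding rank, so we still need to exhibit 2 rank-1 terms summing to T.)
Upper bound — finding two terms. Write S_k = T[:,:,k] for the frontal slices: S₁ = [[10, 14], [0, -12]], S₂ = [[-2, 2], [6, -6]].
If T = a₁ ∘ b₁ ∘ c₁ + a₂ ∘ b₂ ∘ c₂ then each S_k = c₁[k]·a₁b₁ᵀ + c₂[k]·a₂b₂ᵀ. S₁ and S₂ are linearly independent, so a₁b₁ᵀ and a₂b₂ᵀ must span the same plane of matrices: they are the rank-1 matrices of the form x·S₁ + y·S₂.
det(x·S₁ + y·S₂) is −120·x² − 120·xy = (-120)·(x + y)(x), vanishing at (x:y) = (1:-1) and (0:1).
M₁ = S₁ − S₂ = [[12, 12], [-6, -6]] = 6·[2, -1][1, 1]ᵀ and M₂ = S₂ = [[-2, 2], [6, -6]] = (-2)·[1, -3][1, -1]ᵀ, so take a₁ = [2, -1], b₁ = [1, 1], a₂ = [1, -3], b₂ = [1, -1].
Each slice is an integer combination of E₁ = a₁b₁ᵀ and E₂ = a₂b₂ᵀ: S₁ = 6·E₁ − 2·E₂, S₂ = −2·E₂; reading off coefficients, c₁ = [6, 0] and c₂ = [-2, -2].
Hence T = [2, -1] ∘ [1, 1] ∘ [6, 0] + [1, -3] ∘ [1, -1] ∘ [-2, -2], so rank(T) ≤ 2.
These bounds meet, so rank(T) = 2.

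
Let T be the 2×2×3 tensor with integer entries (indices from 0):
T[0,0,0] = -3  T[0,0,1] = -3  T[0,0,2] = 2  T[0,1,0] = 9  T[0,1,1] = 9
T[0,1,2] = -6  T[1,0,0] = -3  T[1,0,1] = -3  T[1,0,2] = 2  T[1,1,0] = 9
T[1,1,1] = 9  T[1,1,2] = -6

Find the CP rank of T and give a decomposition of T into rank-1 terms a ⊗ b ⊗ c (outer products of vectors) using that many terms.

Lower bound: T ≠ 0 (e.g. T[0,0,0] = -3), so rank(T) ≥ 1.
Upper bound: if T = a ⊗ b ⊗ c then every fibre of T is a multiple of the corresponding factor, so read the factors off the fibres through the nonzero entry T[0,0,0] = -3.
The mode-1 fibre T[:,0,0] = [-3, -3] gives a = [1, 1] (primitive direction); the mode-2 fibre T[0,:,0] = [-3, 9] gives b = [1, -3]; then c[k] = T[0,0,k] / (a[0]·b[0]) = [-3, -3, 2] / 1 = [-3, -3, 2].
Expanding [1, 1] ⊗ [1, -3] ⊗ [-3, -3, 2] reproduces all 12 entries of T, so T = [1, 1] ⊗ [1, -3] ⊗ [-3, -3, 2] and rank(T) ≤ 1.
These bounds meet, so rank(T) = 1.

rank(T) = 1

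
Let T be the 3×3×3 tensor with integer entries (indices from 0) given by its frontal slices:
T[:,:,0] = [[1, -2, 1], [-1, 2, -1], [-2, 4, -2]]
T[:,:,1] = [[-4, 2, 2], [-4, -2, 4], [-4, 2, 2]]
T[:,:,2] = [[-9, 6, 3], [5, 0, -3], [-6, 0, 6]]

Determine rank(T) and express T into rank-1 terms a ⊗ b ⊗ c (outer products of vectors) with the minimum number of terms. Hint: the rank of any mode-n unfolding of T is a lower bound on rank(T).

Lower bound: the mode-3 unfolding of T (rows indexed by k, columns by (i,j) = (0,0), (0,1), (0,2), (1,0), (1,1), (1,2), (2,0), (2,1), (2,2)) is [[1, -2, 1, -1, 2, -1, -2, 4, -2], [-4, 2, 2, -4, -2, 4, -4, 2, 2], [-9, 6, 3, 5, 0, -3, -6, 0, 6]].
There the 3×3 minor on rows k ∈ {0, 1, 2}, columns (i,j) ∈ {(0,0), (0,1), (1,0)} is det [[1, -2, -1], [-4, 2, -4], [-9, 6, 5]] = -72 ≠ 0, so this unfolding has rank ≥ 3; CP rank is at least every unfolding rank, so rank(T) ≥ 3. (Unfolding ranks only ever bound the CP rank from below — rank(T) can be strictly larger than all of them — so the matching upper bound has to come from an explicit 3-term decomposition.)
Upper bound: T is a sum of 3 rank-1 terms, T = [0, 1, 0] ⊗ [2, 1, -2] ⊗ [0, -2, 2] + [1, -1, -2] ⊗ [1, -2, 1] ⊗ [1, 0, -1] + [1, 0, 1] ⊗ [2, -1, -1] ⊗ [0, -2, -4] (written with every a and b primitive with positive leading entry and the scale carried by c; CP decompositions are not unique, and this one is verified by expanding entrywise), so rank(T) ≤ 3.
These bounds meet, so rank(T) = 3.
Check entry T[1,0,0] = -1: (1)·(2)·(0) + (-1)·(1)·(1) + (0)·(2)·(0) = -1.

rank(T) = 3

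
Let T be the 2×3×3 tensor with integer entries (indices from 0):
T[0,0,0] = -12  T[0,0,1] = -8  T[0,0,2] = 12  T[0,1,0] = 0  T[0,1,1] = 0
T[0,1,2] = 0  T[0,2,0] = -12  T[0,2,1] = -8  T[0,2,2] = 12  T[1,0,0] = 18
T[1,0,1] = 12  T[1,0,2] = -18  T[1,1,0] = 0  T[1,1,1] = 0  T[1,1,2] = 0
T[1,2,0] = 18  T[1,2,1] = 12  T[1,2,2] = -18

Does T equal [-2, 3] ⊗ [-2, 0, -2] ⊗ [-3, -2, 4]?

Reconstruct entry (0,0,2) from the claimed factors: Σₗ aₗ[0]bₗ[0]cₗ[2] = (-2)·(-2)·(4) = 16, but T[0,0,2] = 12. The claim is false.

No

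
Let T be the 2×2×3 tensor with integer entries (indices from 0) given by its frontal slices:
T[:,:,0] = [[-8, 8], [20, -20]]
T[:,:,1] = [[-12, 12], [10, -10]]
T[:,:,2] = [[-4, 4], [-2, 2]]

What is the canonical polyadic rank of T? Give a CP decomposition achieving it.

rank(T) = 2

Lower bound: in the mode-1 unfolding of T (rows indexed by i, columns by (j,k)) the 2×2 minor on rows i ∈ {0, 1}, columns (j,k) ∈ {(0,0), (0,1)} is det [[-8, -12], [20, 10]] = 160 ≠ 0, so that unfolding has rank ≥ 2 and hence rank(T) ≥ 2 (CP rank is at least every unfolding rank, though it can be larger).
Upper bound: T[:,j,:] = b[j]·M for every slice, with b = [1, -1] and M = [[-8, -12, -4], [20, 10, -2]] (rows i, columns k).
Splitting M by its rows (i = 0, 1), M = [1, 0][-8, -12, -4]ᵀ + [0, 1][20, 10, -2]ᵀ.
Hence T = [1, 0] ∘ [1, -1] ∘ [-8, -12, -4] + [0, 1] ∘ [1, -1] ∘ [20, 10, -2], so rank(T) ≤ 2.
These bounds meet, so rank(T) = 2.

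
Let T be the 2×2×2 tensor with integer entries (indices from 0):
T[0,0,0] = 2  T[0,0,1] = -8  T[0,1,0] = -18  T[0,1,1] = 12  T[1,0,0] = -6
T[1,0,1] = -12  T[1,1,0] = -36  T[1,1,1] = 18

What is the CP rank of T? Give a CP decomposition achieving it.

Lower bound: the mode-1 unfolding of T (rows indexed by i, columns by (j,k) = (0,0), (0,1), (1,0), (1,1)) is [[2, -8, -18, 12], [-6, -12, -36, 18]].
There the 2×2 minor on rows i ∈ {0, 1}, columns (j,k) ∈ {(0,0), (0,1)} is det [[2, -8], [-6, -12]] = -72 ≠ 0, so this unfolding has rank ≥ 2; CP rank is at least every unfolding rank, so rank(T) ≥ 2. (This is only a lower bound: in general the CP rank may exceed every unfolding rank, so we still need to exhibit 2 rank-1 terms summing to T.)
Upper bound — finding two terms. Write S_k = T[:,:,k] for the frontal slices: S₀ = [[2, -18], [-6, -36]], S₁ = [[-8, 12], [-12, 18]].
If T = a₁ ⊗ b₁ ⊗ c₁ + a₂ ⊗ b₂ ⊗ c₂ then each S_k = c₁[k]·a₁b₁ᵀ + c₂[k]·a₂b₂ᵀ. S₀ and S₁ are linearly independent, so a₁b₁ᵀ and a₂b₂ᵀ must span the same plane of matrices: they are the rank-1 matrices of the form x·S₀ + y·S₁.
det(x·S₀ + y·S₁) is −180·x² + 180·xy = (-180)·(x − y)(x), vanishing at (x:y) = (1:1) and (0:1).
M₁ = S₀ + S₁ = [[-6, -6], [-18, -18]] = (-6)·[1, 3][1, 1]ᵀ and M₂ = S₁ = [[-8, 12], [-12, 18]] = (-2)·[2, 3][2, -3]ᵀ, so take a₁ = [1, 3], b₁ = [1, 1], a₂ = [2, 3], b₂ = [2, -3].
Each slice is an integer combination of E₁ = a₁b₁ᵀ and E₂ = a₂b₂ᵀ: S₀ = −6·E₁ + 2·E₂, S₁ = −2·E₂; reading off coefficients, c₁ = [-6, 0] and c₂ = [2, -2].
Hence T = [1, 3] ⊗ [1, 1] ⊗ [-6, 0] + [2, 3] ⊗ [2, -3] ⊗ [2, -2], so rank(T) ≤ 2.
These bounds meet, so rank(T) = 2.

rank(T) = 2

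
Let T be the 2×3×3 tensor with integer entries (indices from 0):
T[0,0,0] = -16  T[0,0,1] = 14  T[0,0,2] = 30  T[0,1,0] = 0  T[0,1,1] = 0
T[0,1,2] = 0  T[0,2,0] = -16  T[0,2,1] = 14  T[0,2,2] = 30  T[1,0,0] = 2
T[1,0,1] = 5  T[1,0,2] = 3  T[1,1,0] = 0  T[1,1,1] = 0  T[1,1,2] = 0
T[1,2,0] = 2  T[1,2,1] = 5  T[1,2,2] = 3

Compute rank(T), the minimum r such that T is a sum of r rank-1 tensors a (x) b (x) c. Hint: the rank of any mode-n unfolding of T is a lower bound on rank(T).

Lower bound: the mode-1 unfolding of T (rows indexed by i, columns by (j,k) = (0,0), (0,1), (0,2), (1,0), (1,1), (1,2), (2,0), (2,1), (2,2)) is [[-16, 14, 30, 0, 0, 0, -16, 14, 30], [2, 5, 3, 0, 0, 0, 2, 5, 3]].
There the 2×2 minor on rows i ∈ {0, 1}, columns (j,k) ∈ {(0,0), (0,1)} is det [[-16, 14], [2, 5]] = -108 ≠ 0, so this unfolding has rank ≥ 2; CP rank is at least every unfolding rank, so rank(T) ≥ 2. (Flattening ranks never certify an upper bound on CP rank; for that we must actually write T with 2 rank-1 terms.)
Upper bound — finding two terms. Every mode-2 slice of T is a multiple of one matrix: T[:,j,:] = b[j]·M with b = (1, 0, 1) and M = [[-16, 14, 30], [2, 5, 3]] (rows indexed by i, columns by k). So it suffices to write M as a sum of two rank-1 matrices.
Splitting M by its rows (i = 0, 1), M = (1, 0)(-16, 14, 30)ᵀ + (0, 1)(2, 5, 3)ᵀ.
Hence T = (1, 0) (x) (1, 0, 1) (x) (-16, 14, 30) + (0, 1) (x) (1, 0, 1) (x) (2, 5, 3), so rank(T) ≤ 2.
These bounds meet, so rank(T) = 2.

2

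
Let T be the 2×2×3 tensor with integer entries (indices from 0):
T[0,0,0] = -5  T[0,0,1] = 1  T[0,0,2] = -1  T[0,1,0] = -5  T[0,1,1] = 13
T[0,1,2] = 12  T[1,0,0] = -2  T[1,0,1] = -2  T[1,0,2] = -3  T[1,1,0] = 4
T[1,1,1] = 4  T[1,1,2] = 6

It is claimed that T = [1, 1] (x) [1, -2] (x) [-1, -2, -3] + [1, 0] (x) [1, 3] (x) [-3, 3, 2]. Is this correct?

No

Reconstruct entry (0,0,0) from the claimed factors: Σₗ aₗ[0]bₗ[0]cₗ[0] = (1)·(1)·(-1) + (1)·(1)·(-3) = -4, but T[0,0,0] = -5. The claim is false.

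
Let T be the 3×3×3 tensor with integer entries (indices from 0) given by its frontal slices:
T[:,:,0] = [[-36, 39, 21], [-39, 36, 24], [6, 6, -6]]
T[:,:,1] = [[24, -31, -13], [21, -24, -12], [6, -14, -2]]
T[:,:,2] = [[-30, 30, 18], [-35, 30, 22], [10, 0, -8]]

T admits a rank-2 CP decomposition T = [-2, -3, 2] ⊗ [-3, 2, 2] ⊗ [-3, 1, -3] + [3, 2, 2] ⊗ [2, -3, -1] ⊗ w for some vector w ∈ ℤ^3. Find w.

Subtract the known terms from T to get the rank-1 residual R = [3, 2, 2] ⊗ [2, -3, -1] ⊗ w, so R[i,j,k] = a[i]·b[j]·w[k]. Pick indices with nonzero a[0]·b[0] = (3)·(2) = 6. Only the fibre through (0,0,·) is needed: R[0,0,:] = T[0,0,:] − Σₗ aₗ[0]bₗ[0]cₗ = [-36, 24, -30] − (-2)·(-3)·[-3, 1, -3] = [-18, 18, -12]. Then w[k] = R[0,0,k] / 6 for each k, giving w = [-18, 18, -12] / 6 = [-3, 3, -2].

w = [-3, 3, -2]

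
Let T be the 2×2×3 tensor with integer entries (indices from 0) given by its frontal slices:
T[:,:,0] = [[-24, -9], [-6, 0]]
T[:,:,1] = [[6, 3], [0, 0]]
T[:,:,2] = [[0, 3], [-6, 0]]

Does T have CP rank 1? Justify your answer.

No

The mode-3 unfolding of T (rows indexed by k, columns by (i,j) = (0,0), (0,1), (1,0), (1,1)) is [[-24, -9, -6, 0], [6, 3, 0, 0], [0, 3, -6, 0]].
There the 2×2 minor on rows k ∈ {0, 1}, columns (i,j) ∈ {(0,0), (0,1)} is det [[-24, -9], [6, 3]] = -18 ≠ 0, so this unfolding has rank ≥ 2; CP rank is at least every unfolding rank, so rank(T) ≥ 2.
In particular rank(T) ≥ 2 > 1, so T is not rank-1.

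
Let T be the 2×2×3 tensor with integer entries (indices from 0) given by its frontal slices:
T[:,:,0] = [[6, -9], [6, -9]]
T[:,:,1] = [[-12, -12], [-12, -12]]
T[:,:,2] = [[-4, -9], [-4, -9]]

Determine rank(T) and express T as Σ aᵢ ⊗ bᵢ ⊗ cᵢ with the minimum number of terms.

Lower bound: in the mode-2 unfolding of T (rows indexed by j, columns by (i,k)) the 2×2 minor on rows j ∈ {0, 1}, columns (i,k) ∈ {(0,0), (0,1)} is det [[6, -12], [-9, -12]] = -180 ≠ 0, so that unfolding has rank ≥ 2 and hence rank(T) ≥ 2 (CP rank is at least every unfolding rank, though it can be larger).
Upper bound: T[i,:,:] = a[i]·M for every slice, with a = [1, 1] and M = [[6, -12, -4], [-9, -12, -9]] (rows j, columns k).
Splitting M by its rows (j = 0, 1), M = [1, 0][6, -12, -4]ᵀ + [0, 1][-9, -12, -9]ᵀ.
Hence T = [1, 1] ⊗ [1, 0] ⊗ [6, -12, -4] + [1, 1] ⊗ [0, 1] ⊗ [-9, -12, -9], so rank(T) ≤ 2.
These bounds meet, so rank(T) = 2.

rank(T) = 2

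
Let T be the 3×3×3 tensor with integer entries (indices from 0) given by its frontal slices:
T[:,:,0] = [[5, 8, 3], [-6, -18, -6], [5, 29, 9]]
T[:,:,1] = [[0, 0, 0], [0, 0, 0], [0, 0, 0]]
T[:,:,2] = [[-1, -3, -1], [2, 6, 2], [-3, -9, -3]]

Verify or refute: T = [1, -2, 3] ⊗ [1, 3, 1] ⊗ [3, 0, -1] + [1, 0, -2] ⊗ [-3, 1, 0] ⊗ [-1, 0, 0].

Reconstruct entry (0,0,0) from the claimed factors: Σₗ aₗ[0]bₗ[0]cₗ[0] = (1)·(1)·(3) + (1)·(-3)·(-1) = 6, but T[0,0,0] = 5. The claim is false.

No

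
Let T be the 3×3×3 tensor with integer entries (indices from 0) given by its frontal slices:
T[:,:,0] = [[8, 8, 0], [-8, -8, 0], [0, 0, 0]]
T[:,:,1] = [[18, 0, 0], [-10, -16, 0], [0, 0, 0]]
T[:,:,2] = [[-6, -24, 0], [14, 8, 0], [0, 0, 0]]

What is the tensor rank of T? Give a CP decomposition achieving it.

rank(T) = 2

Lower bound: the mode-2 unfolding of T (rows indexed by j, columns by (i,k) = (0,0), (0,1), (0,2), (1,0), (1,1), (1,2), (2,0), (2,1), (2,2)) is [[8, 18, -6, -8, -10, 14, 0, 0, 0], [8, 0, -24, -8, -16, 8, 0, 0, 0], [0, 0, 0, 0, 0, 0, 0, 0, 0]].
There the 2×2 minor on rows j ∈ {0, 1}, columns (i,k) ∈ {(0,0), (0,1)} is det [[8, 18], [8, 0]] = -144 ≠ 0, so this unfolding has rank ≥ 2; CP rank is at least every unfolding rank, so rank(T) ≥ 2. (Unfolding ranks only ever bound the CP rank from below — rank(T) can be strictly larger than all of them — so the matching upper bound has to come from an explicit 2-term decomposition.)
Upper bound — finding two terms. Write S_k = T[:,:,k] for the frontal slices: S₀ = [[8, 8, 0], [-8, -8, 0], [0, 0, 0]], S₁ = [[18, 0, 0], [-10, -16, 0], [0, 0, 0]], S₂ = [[-6, -24, 0], [14, 8, 0], [0, 0, 0]].
If T = a₁ (x) b₁ (x) c₁ + a₂ (x) b₂ (x) c₂ then each S_k = c₁[k]·a₁b₁ᵀ + c₂[k]·a₂b₂ᵀ. S₀ and S₁ are linearly independent, so a₁b₁ᵀ and a₂b₂ᵀ must span the same plane of matrices: they are the rank-1 matrices of the form x·S₀ + y·S₁.
The 2×2 minor of x·S₀ + y·S₁ on rows {0,1}, columns {0,1} is −192·xy − 288·y² = (-96)·(2·x + 3·y)(y), vanishing at (x:y) = (3:-2) and (1:0).
M₁ = 3·S₀ − 2·S₁ = [[-12, 24, 0], [-4, 8, 0], [0, 0, 0]] = (-4)·[3, 1, 0][1, -2, 0]ᵀ and M₂ = S₀ = [[8, 8, 0], [-8, -8, 0], [0, 0, 0]] = 8·[1, -1, 0][1, 1, 0]ᵀ, so take a₁ = [3, 1, 0], b₁ = [1, -2, 0], a₂ = [1, -1, 0], b₂ = [1, 1, 0].
Each slice is an integer combination of E₁ = a₁b₁ᵀ and E₂ = a₂b₂ᵀ: S₀ = 8·E₂, S₁ = 2·E₁ + 12·E₂, S₂ = 2·E₁ − 12·E₂; reading off coefficients, c₁ = [0, 2, 2] and c₂ = [8, 12, -12].
Hence T = [3, 1, 0] (x) [1, -2, 0] (x) [0, 2, 2] + [1, -1, 0] (x) [1, 1, 0] (x) [8, 12, -12], so rank(T) ≤ 2.
These bounds meet, so rank(T) = 2.
Check entry T[1,0,0] = -8: (1)·(1)·(0) + (-1)·(1)·(8) = -8.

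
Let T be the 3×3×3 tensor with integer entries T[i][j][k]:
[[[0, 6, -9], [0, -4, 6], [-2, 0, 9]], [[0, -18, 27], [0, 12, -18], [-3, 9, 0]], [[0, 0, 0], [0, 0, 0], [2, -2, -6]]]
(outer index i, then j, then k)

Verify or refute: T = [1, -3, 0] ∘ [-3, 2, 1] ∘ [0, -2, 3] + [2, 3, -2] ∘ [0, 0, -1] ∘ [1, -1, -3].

Reconstruct entrywise from the claimed factors. For example, T[2,0,0] = 0 and Σₗ aₗ[2]bₗ[0]cₗ[0] = (0)·(-3)·(0) + (-2)·(0)·(1) = 0; checking all 27 entries, every one matches. The claim holds.

Yes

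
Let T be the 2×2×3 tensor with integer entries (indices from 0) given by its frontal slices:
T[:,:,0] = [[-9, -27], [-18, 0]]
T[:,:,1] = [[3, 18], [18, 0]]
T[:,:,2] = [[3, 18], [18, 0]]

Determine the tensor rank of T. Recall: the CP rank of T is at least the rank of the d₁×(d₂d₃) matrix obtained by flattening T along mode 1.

2

Lower bound: the mode-2 unfolding of T (rows indexed by j, columns by (i,k) = (0,0), (0,1), (0,2), (1,0), (1,1), (1,2)) is [[-9, 3, 3, -18, 18, 18], [-27, 18, 18, 0, 0, 0]].
There the 2×2 minor on rows j ∈ {0, 1}, columns (i,k) ∈ {(0,0), (0,1)} is det [[-9, 3], [-27, 18]] = -81 ≠ 0, so this unfolding has rank ≥ 2; CP rank is at least every unfolding rank, so rank(T) ≥ 2. (Unfolding ranks only ever bound the CP rank from below — rank(T) can be strictly larger than all of them — so the matching upper bound has to come from an explicit 2-term decomposition.)
Upper bound — finding two terms. Write S_k = T[:,:,k] for the frontal slices: S₀ = [[-9, -27], [-18, 0]], S₁ = [[3, 18], [18, 0]], S₂ = [[3, 18], [18, 0]].
If T = a₁ ⊗ b₁ ⊗ c₁ + a₂ ⊗ b₂ ⊗ c₂ then each S_k = c₁[k]·a₁b₁ᵀ + c₂[k]·a₂b₂ᵀ. S₀ and S₁ are linearly independent, so a₁b₁ᵀ and a₂b₂ᵀ must span the same plane of matrices: they are the rank-1 matrices of the form x·S₀ + y·S₁.
det(x·S₀ + y·S₁) is −486·x² + 810·xy − 324·y² = (-162)·(3·x − 2·y)(x − y), vanishing at (x:y) = (2:3) and (1:1).
M₁ = 2·S₀ + 3·S₁ = [[-9, 0], [18, 0]] = (-9)·[1, -2][1, 0]ᵀ and M₂ = S₀ + S₁ = [[-6, -9], [0, 0]] = (-3)·[1, 0][2, 3]ᵀ, so take a₁ = [1, -2], b₁ = [1, 0], a₂ = [1, 0], b₂ = [2, 3].
Each slice is an integer combination of E₁ = a₁b₁ᵀ and E₂ = a₂b₂ᵀ: S₀ = 9·E₁ − 9·E₂, S₁ = −9·E₁ + 6·E₂, S₂ = −9·E₁ + 6·E₂; reading off coefficients, c₁ = [9, -9, -9] and c₂ = [-9, 6, 6].
Hence T = [1, -2] ⊗ [1, 0] ⊗ [9, -9, -9] + [1, 0] ⊗ [2, 3] ⊗ [-9, 6, 6], so rank(T) ≤ 2.
These bounds meet, so rank(T) = 2.
Check entry T[0,0,2] = 3: (1)·(1)·(-9) + (1)·(2)·(6) = 3.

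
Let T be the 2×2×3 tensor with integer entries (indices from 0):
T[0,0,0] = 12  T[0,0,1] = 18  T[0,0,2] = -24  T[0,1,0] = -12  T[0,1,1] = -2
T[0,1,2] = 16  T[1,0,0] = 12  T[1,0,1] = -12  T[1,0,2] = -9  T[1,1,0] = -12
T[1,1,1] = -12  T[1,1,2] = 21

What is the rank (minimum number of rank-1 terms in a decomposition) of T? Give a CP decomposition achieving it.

Lower bound: the mode-1 unfolding of T (rows indexed by i, columns by (j,k) = (0,0), (0,1), (0,2), (1,0), (1,1), (1,2)) is [[12, 18, -24, -12, -2, 16], [12, -12, -9, -12, -12, 21]].
There the 2×2 minor on rows i ∈ {0, 1}, columns (j,k) ∈ {(0,0), (0,1)} is det [[12, 18], [12, -12]] = -360 ≠ 0, so this unfolding has rank ≥ 2; CP rank is at least every unfolding rank, so rank(T) ≥ 2. (This is only a lower bound: in general the CP rank may exceed every unfolding rank, so we still need to exhibit 2 rank-1 terms summing to T.)
Upper bound — finding two terms. Write S_k = T[:,:,k] for the frontal slices: S₀ = [[12, -12], [12, -12]], S₁ = [[18, -2], [-12, -12]], S₂ = [[-24, 16], [-9, 21]].
If T = a₁ ⊗ b₁ ⊗ c₁ + a₂ ⊗ b₂ ⊗ c₂ then each S_k = c₁[k]·a₁b₁ᵀ + c₂[k]·a₂b₂ᵀ. S₀ and S₁ are linearly independent, so a₁b₁ᵀ and a₂b₂ᵀ must span the same plane of matrices: they are the rank-1 matrices of the form x·S₀ + y·S₁.
det(x·S₀ + y·S₁) is −480·xy − 240·y² = (-240)·(y)(2·x + y), vanishing at (x:y) = (1:0) and (1:-2).
M₁ = S₀ = [[12, -12], [12, -12]] = 12·[1, 1][1, -1]ᵀ and M₂ = S₀ − 2·S₁ = [[-24, -8], [36, 12]] = (-4)·[2, -3][3, 1]ᵀ, so take a₁ = [1, 1], b₁ = [1, -1], a₂ = [2, -3], b₂ = [3, 1].
Each slice is an integer combination of E₁ = a₁b₁ᵀ and E₂ = a₂b₂ᵀ: S₀ = 12·E₁, S₁ = 6·E₁ + 2·E₂, S₂ = −18·E₁ − E₂; reading off coefficients, c₁ = [12, 6, -18] and c₂ = [0, 2, -1].
Hence T = [1, 1] ⊗ [1, -1] ⊗ [12, 6, -18] + [2, -3] ⊗ [3, 1] ⊗ [0, 2, -1], so rank(T) ≤ 2.
These bounds meet, so rank(T) = 2.
Check entry T[1,0,0] = 12: (1)·(1)·(12) + (-3)·(3)·(0) = 12.

rank(T) = 2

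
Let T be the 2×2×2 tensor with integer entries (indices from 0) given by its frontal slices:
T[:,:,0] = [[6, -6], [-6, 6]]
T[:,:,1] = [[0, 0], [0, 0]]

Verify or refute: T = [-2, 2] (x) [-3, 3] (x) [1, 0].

Yes

Reconstruct entrywise from the claimed factors. For example, T[1,1,0] = 6 and Σₗ aₗ[1]bₗ[1]cₗ[0] = (2)·(3)·(1) = 6; checking all 8 entries, every one matches. The claim holds.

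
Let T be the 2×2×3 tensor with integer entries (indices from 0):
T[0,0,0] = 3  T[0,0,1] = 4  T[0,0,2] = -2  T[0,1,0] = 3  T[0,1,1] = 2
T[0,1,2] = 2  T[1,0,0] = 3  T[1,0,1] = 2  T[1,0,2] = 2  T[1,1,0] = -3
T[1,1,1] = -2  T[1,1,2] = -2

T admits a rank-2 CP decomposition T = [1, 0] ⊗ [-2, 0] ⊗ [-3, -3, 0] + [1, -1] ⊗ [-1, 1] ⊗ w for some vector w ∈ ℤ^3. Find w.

Subtract the known terms from T to get the rank-1 residual R = [1, -1] ⊗ [-1, 1] ⊗ w, so R[i,j,k] = a[i]·b[j]·w[k]. Pick indices with nonzero a[0]·b[0] = (1)·(-1) = -1. Only the fibre through (0,0,·) is needed: R[0,0,:] = T[0,0,:] − Σₗ aₗ[0]bₗ[0]cₗ = [3, 4, -2] − (1)·(-2)·[-3, -3, 0] = [-3, -2, -2]. Then w[k] = R[0,0,k] / -1 for each k, giving w = [-3, -2, -2] / -1 = [3, 2, 2].

w = [3, 2, 2]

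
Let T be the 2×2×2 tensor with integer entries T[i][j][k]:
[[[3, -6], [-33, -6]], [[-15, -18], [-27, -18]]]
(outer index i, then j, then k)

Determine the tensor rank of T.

2

Lower bound: in the mode-2 unfolding of T (rows indexed by j, columns by (i,k)) the 2×2 minor on rows j ∈ {0, 1}, columns (i,k) ∈ {(0,0), (0,1)} is det [[3, -6], [-33, -6]] = -216 ≠ 0, so that unfolding has rank ≥ 2 and hence rank(T) ≥ 2 (CP rank is at least every unfolding rank, though it can be larger).
Upper bound: with S_k = T[:,:,k], the two rank-1 terms a₁b₁ᵀ, a₂b₂ᵀ are the rank-1 members of the pencil x·S₀ + y·S₁.
det(x·S₀ + y·S₁) is −576·x² − 576·xy = (-576)·(x + y)(x), vanishing at (x:y) = (1:-1) and (0:1).
M₁ = S₀ − S₁ = [[9, -27], [3, -9]] = 3·(3, 1)(1, -3)ᵀ and M₂ = S₁ = [[-6, -6], [-18, -18]] = (-6)·(1, 3)(1, 1)ᵀ, so take a₁ = (3, 1), b₁ = (1, -3), a₂ = (1, 3), b₂ = (1, 1).
Each slice is an integer combination of E₁ = a₁b₁ᵀ and E₂ = a₂b₂ᵀ: S₀ = 3·E₁ − 6·E₂, S₁ = −6·E₂; reading off coefficients, c₁ = (3, 0) and c₂ = (-6, -6).
Hence T = (3, 1) ⊗ (1, -3) ⊗ (3, 0) + (1, 3) ⊗ (1, 1) ⊗ (-6, -6), so rank(T) ≤ 2.
These bounds meet, so rank(T) = 2.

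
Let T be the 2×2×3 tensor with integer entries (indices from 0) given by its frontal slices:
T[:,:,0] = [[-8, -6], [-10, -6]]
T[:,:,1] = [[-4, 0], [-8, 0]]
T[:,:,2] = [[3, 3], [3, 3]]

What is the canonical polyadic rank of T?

2

Lower bound: the mode-2 unfolding of T (rows indexed by j, columns by (i,k) = (0,0), (0,1), (0,2), (1,0), (1,1), (1,2)) is [[-8, -4, 3, -10, -8, 3], [-6, 0, 3, -6, 0, 3]].
There the 2×2 minor on rows j ∈ {0, 1}, columns (i,k) ∈ {(0,0), (0,1)} is det [[-8, -4], [-6, 0]] = -24 ≠ 0, so this unfolding has rank ≥ 2; CP rank is at least every unfolding rank, so rank(T) ≥ 2. (Flattening ranks never certify an upper bound on CP rank; for that we must actually write T with 2 rank-1 terms.)
Upper bound — finding two terms. Write S_k = T[:,:,k] for the frontal slices: S₀ = [[-8, -6], [-10, -6]], S₁ = [[-4, 0], [-8, 0]], S₂ = [[3, 3], [3, 3]].
If T = a₁ ⊗ b₁ ⊗ c₁ + a₂ ⊗ b₂ ⊗ c₂ then each S_k = c₁[k]·a₁b₁ᵀ + c₂[k]·a₂b₂ᵀ. S₀ and S₁ are linearly independent, so a₁b₁ᵀ and a₂b₂ᵀ must span the same plane of matrices: they are the rank-1 matrices of the form x·S₀ + y·S₁.
det(x·S₀ + y·S₁) is −12·x² − 24·xy = (-12)·(x + 2·y)(x), vanishing at (x:y) = (2:-1) and (0:1).
M₁ = 2·S₀ − S₁ = [[-12, -12], [-12, -12]] = (-12)·(1, 1)(1, 1)ᵀ and M₂ = S₁ = [[-4, 0], [-8, 0]] = (-4)·(1, 2)(1, 0)ᵀ, so take a₁ = (1, 1), b₁ = (1, 1), a₂ = (1, 2), b₂ = (1, 0).
Each slice is an integer combination of E₁ = a₁b₁ᵀ and E₂ = a₂b₂ᵀ: S₀ = −6·E₁ − 2·E₂, S₁ = −4·E₂, S₂ = 3·E₁; reading off coefficients, c₁ = (-6, 0, 3) and c₂ = (-2, -4, 0).
Hence T = (1, 1) ⊗ (1, 1) ⊗ (-6, 0, 3) + (1, 2) ⊗ (1, 0) ⊗ (-2, -4, 0), so rank(T) ≤ 2.
These bounds meet, so rank(T) = 2.
Check entry T[0,0,1] = -4: (1)·(1)·(0) + (1)·(1)·(-4) = -4.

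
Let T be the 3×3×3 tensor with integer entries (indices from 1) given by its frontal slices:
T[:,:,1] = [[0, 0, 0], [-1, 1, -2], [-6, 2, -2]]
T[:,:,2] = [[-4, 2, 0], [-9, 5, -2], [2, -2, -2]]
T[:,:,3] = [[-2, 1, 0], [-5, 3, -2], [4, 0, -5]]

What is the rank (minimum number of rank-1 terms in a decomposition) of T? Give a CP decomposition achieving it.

Lower bound: the mode-1 unfolding of T (rows indexed by i, columns by (j,k) = (1,1), (1,2), (1,3), (2,1), (2,2), (2,3), (3,1), (3,2), (3,3)) is [[0, -4, -2, 0, 2, 1, 0, 0, 0], [-1, -9, -5, 1, 5, 3, -2, -2, -2], [-6, 2, 4, 2, -2, 0, -2, -2, -5]].
There the 3×3 minor on rows i ∈ {1, 2, 3}, columns (j,k) ∈ {(1,1), (1,2), (1,3)} is det [[0, -4, -2], [-1, -9, -5], [-6, 2, 4]] = -24 ≠ 0, so this unfolding has rank ≥ 3; CP rank is at least every unfolding rank, so rank(T) ≥ 3. (This is only a lower bound: in general the CP rank may exceed every unfolding rank, so we still need to exhibit 3 rank-1 terms summing to T.)
Upper bound: T is a sum of 3 rank-1 terms, T = [0, 0, 1] ⊗ [2, 0, -1] ⊗ [-2, -2, 1] + [0, 1, 2] ⊗ [1, -1, 2] ⊗ [-1, -1, -1] + [1, 2, -2] ⊗ [2, -1, 0] ⊗ [0, -2, -1] (written with every a and b primitive with positive leading entry and the scale carried by c; CP decompositions are not unique, and this one is verified by expanding entrywise), so rank(T) ≤ 3.
These bounds meet, so rank(T) = 3.

rank(T) = 3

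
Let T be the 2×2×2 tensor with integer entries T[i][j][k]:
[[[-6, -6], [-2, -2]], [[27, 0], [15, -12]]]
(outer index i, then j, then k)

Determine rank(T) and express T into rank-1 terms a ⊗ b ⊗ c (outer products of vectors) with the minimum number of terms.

Lower bound: in the mode-3 unfolding of T (rows indexed by k, columns by (i,j)) the 2×2 minor on rows k ∈ {0, 1}, columns (i,j) ∈ {(0,0), (1,0)} is det [[-6, 27], [-6, 0]] = 162 ≠ 0, so that unfolding has rank ≥ 2 and hence rank(T) ≥ 2 (CP rank is at least every unfolding rank, though it can be larger).
Upper bound: with S_k = T[:,:,k], the two rank-1 terms a₁b₁ᵀ, a₂b₂ᵀ are the rank-1 members of the pencil x·S₀ + y·S₁.
det(x·S₀ + y·S₁) is −36·x² + 36·xy + 72·y² = (-36)·(x − 2·y)(x + y), vanishing at (x:y) = (2:1) and (1:-1).
M₁ = 2·S₀ + S₁ = [[-18, -6], [54, 18]] = (-6)·(1, -3)(3, 1)ᵀ and M₂ = S₀ − S₁ = [[0, 0], [27, 27]] = 27·(0, 1)(1, 1)ᵀ, so take a₁ = (1, -3), b₁ = (3, 1), a₂ = (0, 1), b₂ = (1, 1).
Each slice is an integer combination of E₁ = a₁b₁ᵀ and E₂ = a₂b₂ᵀ: S₀ = −2·E₁ + 9·E₂, S₁ = −2·E₁ − 18·E₂; reading off coefficients, c₁ = (-2, -2) and c₂ = (9, -18).
Hence T = (1, -3) ⊗ (3, 1) ⊗ (-2, -2) + (0, 1) ⊗ (1, 1) ⊗ (9, -18), so rank(T) ≤ 2.
These bounds meet, so rank(T) = 2.

rank(T) = 2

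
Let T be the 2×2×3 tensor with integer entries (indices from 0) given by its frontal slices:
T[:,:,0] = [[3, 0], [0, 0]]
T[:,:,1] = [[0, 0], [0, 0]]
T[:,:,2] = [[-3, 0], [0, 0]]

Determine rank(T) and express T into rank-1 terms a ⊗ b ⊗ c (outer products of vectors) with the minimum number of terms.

Lower bound: T ≠ 0 (e.g. T[0,0,0] = 3), so rank(T) ≥ 1.
Upper bound: the mode-1 fibre T[:,0,0] = [3, 0] gives a = [1, 0] (primitive direction); the mode-2 fibre T[0,:,0] = [3, 0] gives b = [1, 0]; then c[k] = T[0,0,k] / (a[0]·b[0]) = [3, 0, -3] / 1 = [3, 0, -3].
Expanding [1, 0] ⊗ [1, 0] ⊗ [3, 0, -3] reproduces all 12 entries of T, so T = [1, 0] ⊗ [1, 0] ⊗ [3, 0, -3] and rank(T) ≤ 1.
These bounds meet, so rank(T) = 1.

rank(T) = 1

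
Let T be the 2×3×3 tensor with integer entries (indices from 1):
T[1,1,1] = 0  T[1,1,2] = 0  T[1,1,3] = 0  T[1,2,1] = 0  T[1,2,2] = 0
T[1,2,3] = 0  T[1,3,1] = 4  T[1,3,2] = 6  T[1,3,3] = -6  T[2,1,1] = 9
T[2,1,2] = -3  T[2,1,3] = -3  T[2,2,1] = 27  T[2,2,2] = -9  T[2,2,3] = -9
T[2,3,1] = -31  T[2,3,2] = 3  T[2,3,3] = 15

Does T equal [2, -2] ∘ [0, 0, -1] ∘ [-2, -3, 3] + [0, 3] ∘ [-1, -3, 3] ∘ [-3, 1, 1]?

Yes

Reconstruct entrywise from the claimed factors. For example, T[1,1,3] = 0 and Σₗ aₗ[1]bₗ[1]cₗ[3] = (2)·(0)·(3) + (0)·(-1)·(1) = 0; checking all 18 entries, every one matches. The claim holds.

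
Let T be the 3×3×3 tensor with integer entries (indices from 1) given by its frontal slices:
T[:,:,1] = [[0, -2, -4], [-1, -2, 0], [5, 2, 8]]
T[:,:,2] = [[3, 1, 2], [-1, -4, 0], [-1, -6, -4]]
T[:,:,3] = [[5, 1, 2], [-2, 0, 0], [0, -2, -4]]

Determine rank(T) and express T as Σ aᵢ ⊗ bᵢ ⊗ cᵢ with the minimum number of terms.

rank(T) = 3

Lower bound: in the mode-1 unfolding of T (rows indexed by i, columns by (j,k)) the 3×3 minor on rows i ∈ {1, 2, 3}, columns (j,k) ∈ {(1,1), (1,2), (2,1)} is det [[0, 3, -2], [-1, -1, -2], [5, -1, 2]] = -36 ≠ 0, so that unfolding has rank ≥ 3 and hence rank(T) ≥ 3 (CP rank is at least every unfolding rank, though it can be larger).
Upper bound: T is a sum of 3 rank-1 terms, T = [0, 1, 1] ⊗ [0, 1, 0] ⊗ [-2, -4, 0] + [1, 0, -2] ⊗ [1, 1, 2] ⊗ [-2, 1, 1] + [2, -1, 1] ⊗ [1, 0, 0] ⊗ [1, 1, 2] (written with every a and b primitive with positive leading entry and the scale carried by c; CP decompositions are not unique, and this one is verified by expanding entrywise), so rank(T) ≤ 3.
These bounds meet, so rank(T) = 3.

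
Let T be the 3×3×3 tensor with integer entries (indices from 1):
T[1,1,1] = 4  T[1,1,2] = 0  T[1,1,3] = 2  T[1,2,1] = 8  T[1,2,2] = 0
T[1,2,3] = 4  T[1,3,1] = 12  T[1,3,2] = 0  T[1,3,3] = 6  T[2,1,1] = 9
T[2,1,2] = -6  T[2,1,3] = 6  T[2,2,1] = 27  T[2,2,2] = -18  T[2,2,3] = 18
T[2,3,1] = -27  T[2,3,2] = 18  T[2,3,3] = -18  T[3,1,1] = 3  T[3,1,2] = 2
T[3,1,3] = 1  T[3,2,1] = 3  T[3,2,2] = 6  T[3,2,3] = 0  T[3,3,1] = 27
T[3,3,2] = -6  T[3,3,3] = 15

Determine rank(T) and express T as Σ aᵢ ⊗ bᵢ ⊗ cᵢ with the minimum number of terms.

rank(T) = 2

Lower bound: the mode-3 unfolding of T (rows indexed by k, columns by (i,j) = (1,1), (1,2), (1,3), (2,1), (2,2), (2,3), (3,1), (3,2), (3,3)) is [[4, 8, 12, 9, 27, -27, 3, 3, 27], [0, 0, 0, -6, -18, 18, 2, 6, -6], [2, 4, 6, 6, 18, -18, 1, 0, 15]].
There the 2×2 minor on rows k ∈ {1, 2}, columns (i,j) ∈ {(1,1), (2,1)} is det [[4, 9], [0, -6]] = -24 ≠ 0, so this unfolding has rank ≥ 2; CP rank is at least every unfolding rank, so rank(T) ≥ 2. (Flattening ranks never certify an upper bound on CP rank; for that we must actually write T with 2 rank-1 terms.)
Upper bound — finding two terms. Write S_k = T[:,:,k] for the frontal slices: S₁ = [[4, 8, 12], [9, 27, -27], [3, 3, 27]], S₂ = [[0, 0, 0], [-6, -18, 18], [2, 6, -6]], S₃ = [[2, 4, 6], [6, 18, -18], [1, 0, 15]].
If T = a₁ ⊗ b₁ ⊗ c₁ + a₂ ⊗ b₂ ⊗ c₂ then each S_k = c₁[k]·a₁b₁ᵀ + c₂[k]·a₂b₂ᵀ. S₁ and S₂ are linearly independent, so a₁b₁ᵀ and a₂b₂ᵀ must span the same plane of matrices: they are the rank-1 matrices of the form x·S₁ + y·S₂.
The 2×2 minor of x·S₁ + y·S₂ on rows {1,2}, columns {1,2} is 36·x² − 24·xy = 12·(3·x − 2·y)(x), vanishing at (x:y) = (2:3) and (0:1).
M₁ = 2·S₁ + 3·S₂ = [[8, 16, 24], [0, 0, 0], [12, 24, 36]] = 4·[2, 0, 3][1, 2, 3]ᵀ and M₂ = S₂ = [[0, 0, 0], [-6, -18, 18], [2, 6, -6]] = (-2)·[0, 3, -1][1, 3, -3]ᵀ, so take a₁ = [2, 0, 3], b₁ = [1, 2, 3], a₂ = [0, 3, -1], b₂ = [1, 3, -3].
Each slice is an integer combination of E₁ = a₁b₁ᵀ and E₂ = a₂b₂ᵀ: S₁ = 2·E₁ + 3·E₂, S₂ = −2·E₂, S₃ = E₁ + 2·E₂; reading off coefficients, c₁ = [2, 0, 1] and c₂ = [3, -2, 2].
Hence T = [2, 0, 3] ⊗ [1, 2, 3] ⊗ [2, 0, 1] + [0, 3, -1] ⊗ [1, 3, -3] ⊗ [3, -2, 2], so rank(T) ≤ 2.
These bounds meet, so rank(T) = 2.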